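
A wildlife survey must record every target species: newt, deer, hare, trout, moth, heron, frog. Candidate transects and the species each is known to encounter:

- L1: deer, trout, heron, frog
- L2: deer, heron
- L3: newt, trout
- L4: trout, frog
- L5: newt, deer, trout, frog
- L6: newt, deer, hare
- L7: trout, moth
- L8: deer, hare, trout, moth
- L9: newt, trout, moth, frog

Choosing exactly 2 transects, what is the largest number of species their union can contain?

Choosing L1, L6 covers {newt, deer, hare, trout, heron, frog} — 6 species.
No choice of 2 transects does better; here moth is left uncovered.

6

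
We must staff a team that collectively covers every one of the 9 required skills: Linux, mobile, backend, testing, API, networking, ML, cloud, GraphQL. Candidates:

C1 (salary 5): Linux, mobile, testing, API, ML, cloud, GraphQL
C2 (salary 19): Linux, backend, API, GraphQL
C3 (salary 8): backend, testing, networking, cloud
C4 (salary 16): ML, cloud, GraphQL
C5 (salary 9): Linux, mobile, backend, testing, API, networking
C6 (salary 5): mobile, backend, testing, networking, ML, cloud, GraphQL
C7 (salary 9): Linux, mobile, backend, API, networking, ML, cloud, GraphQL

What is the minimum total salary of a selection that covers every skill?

10

C1, C6 cover every skill at salary 5 + 5 = 10.
Any cover uses at least 2 candidates; among all covering selections none totals below 10.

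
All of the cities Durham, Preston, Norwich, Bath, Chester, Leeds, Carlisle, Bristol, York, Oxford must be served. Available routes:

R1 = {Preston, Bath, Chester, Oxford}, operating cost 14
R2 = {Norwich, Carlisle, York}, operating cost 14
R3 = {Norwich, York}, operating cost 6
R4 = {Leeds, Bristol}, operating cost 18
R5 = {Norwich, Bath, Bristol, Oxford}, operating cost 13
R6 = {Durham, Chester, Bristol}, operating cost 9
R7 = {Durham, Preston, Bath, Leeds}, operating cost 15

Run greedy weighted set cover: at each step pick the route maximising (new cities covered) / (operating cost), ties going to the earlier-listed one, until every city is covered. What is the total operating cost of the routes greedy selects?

Pick 1: R3 adds 2 new (Norwich, York) at operating cost 6 (ratio 2/6).
Pick 2: R6 adds 3 new (Durham, Chester, Bristol) at operating cost 9 (ratio 3/9).
Pick 3: R1 adds 3 new (Preston, Bath, Oxford) at operating cost 14 (ratio 3/14).
Pick 4: R2 adds 1 new (Carlisle) at operating cost 14 (ratio 1/14).
Pick 5: R7 adds 1 new (Leeds) at operating cost 15 (ratio 1/15).
Greedy total operating cost: 6 + 9 + 14 + 14 + 15 = 58. (The true optimum is 51, so greedy overshoots here.)

58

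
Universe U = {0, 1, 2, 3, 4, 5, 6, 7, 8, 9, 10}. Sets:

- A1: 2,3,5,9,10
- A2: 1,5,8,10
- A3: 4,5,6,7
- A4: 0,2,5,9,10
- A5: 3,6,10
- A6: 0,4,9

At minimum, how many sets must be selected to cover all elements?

4

A1, A2, A3, A4 together cover {0, 1, 2, 3, 4, 5, 6, 7, 8, 9, 10} — every element.
No 3 of the 6 sets cover everything (all 20 triples fall short), so 4 is minimum.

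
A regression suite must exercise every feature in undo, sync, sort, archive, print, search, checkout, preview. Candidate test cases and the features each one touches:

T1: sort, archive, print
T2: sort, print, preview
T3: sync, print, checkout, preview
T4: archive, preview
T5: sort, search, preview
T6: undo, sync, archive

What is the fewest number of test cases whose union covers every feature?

3

T3, T5, T6 together cover {undo, sync, sort, archive, print, search, checkout, preview} — every feature.
No 2 of the 6 test cases cover everything (all 15 pairs fall short), so 3 is minimum.
Greedy (largest uncovered first) would take T3, T1, T5, T6 — 4 test cases — but 3 suffice.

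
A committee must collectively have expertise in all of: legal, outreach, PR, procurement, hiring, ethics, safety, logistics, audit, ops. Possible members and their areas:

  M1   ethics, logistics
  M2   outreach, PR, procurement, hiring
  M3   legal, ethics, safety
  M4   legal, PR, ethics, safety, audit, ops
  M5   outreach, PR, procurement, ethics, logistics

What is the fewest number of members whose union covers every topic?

3

M1, M2, M4 together cover {legal, outreach, PR, procurement, hiring, ethics, safety, logistics, audit, ops} — every topic.
No 2 of the 5 members cover everything (all 10 pairs fall short), so 3 is minimum.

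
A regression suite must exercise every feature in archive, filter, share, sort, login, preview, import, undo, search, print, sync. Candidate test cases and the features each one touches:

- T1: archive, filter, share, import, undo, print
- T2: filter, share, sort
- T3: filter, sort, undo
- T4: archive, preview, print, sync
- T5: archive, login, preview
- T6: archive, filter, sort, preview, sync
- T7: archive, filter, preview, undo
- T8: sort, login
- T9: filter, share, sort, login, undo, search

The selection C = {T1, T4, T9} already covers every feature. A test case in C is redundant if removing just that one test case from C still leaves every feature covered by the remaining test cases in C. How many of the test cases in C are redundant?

0

Drop T1: import uncovered — not redundant.
Drop T4: preview, sync uncovered — not redundant.
Drop T9: sort, login, search uncovered — not redundant.
None of the test cases in C is redundant.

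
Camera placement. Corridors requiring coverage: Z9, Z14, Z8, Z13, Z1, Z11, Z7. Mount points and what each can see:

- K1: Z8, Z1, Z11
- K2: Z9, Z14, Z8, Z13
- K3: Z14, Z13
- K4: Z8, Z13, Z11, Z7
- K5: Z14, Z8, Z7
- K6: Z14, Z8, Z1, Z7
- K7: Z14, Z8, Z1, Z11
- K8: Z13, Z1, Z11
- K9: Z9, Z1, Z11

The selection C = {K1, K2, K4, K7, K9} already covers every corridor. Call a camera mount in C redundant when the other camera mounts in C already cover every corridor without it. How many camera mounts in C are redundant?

Drop K1: the rest still cover every corridor — redundant.
Drop K2: the rest still cover every corridor — redundant.
Drop K4: Z7 uncovered — not redundant.
Drop K7: the rest still cover every corridor — redundant.
Drop K9: the rest still cover every corridor — redundant.
4 redundant: K1, K2, K7, K9.

4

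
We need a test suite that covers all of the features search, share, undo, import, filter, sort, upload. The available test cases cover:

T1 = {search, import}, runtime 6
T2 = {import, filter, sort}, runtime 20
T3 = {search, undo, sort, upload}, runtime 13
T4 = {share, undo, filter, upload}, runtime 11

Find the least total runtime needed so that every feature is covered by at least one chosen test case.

30

T1, T3, T4 cover every feature at runtime 6 + 13 + 11 = 30.
Any cover uses at least 3 test cases; among all covering selections none totals below 30.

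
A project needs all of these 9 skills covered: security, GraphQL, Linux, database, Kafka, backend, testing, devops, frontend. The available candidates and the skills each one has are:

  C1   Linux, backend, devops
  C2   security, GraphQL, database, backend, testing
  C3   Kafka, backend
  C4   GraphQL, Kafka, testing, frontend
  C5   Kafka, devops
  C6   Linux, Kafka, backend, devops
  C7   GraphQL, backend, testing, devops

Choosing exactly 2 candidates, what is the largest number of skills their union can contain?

8

Choosing C2, C6 covers {security, GraphQL, Linux, database, Kafka, backend, testing, devops} — 8 skills.
No choice of 2 candidates does better; here frontend is left uncovered.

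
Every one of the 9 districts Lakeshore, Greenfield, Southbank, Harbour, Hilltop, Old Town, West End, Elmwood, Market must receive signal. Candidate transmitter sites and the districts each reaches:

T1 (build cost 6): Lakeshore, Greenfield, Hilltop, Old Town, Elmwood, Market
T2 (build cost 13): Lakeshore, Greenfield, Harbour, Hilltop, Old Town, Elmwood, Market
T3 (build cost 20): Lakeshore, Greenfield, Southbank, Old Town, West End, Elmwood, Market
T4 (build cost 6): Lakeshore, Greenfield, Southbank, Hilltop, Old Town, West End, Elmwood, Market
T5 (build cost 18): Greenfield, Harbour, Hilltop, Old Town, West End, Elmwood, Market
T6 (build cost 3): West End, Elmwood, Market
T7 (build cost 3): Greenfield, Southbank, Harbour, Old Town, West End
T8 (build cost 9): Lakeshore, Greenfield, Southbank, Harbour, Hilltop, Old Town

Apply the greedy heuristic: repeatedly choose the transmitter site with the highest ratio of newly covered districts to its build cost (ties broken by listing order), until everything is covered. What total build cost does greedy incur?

Pick 1: T7 adds 5 new (Greenfield, Southbank, Harbour, Old Town, West End) at build cost 3 (ratio 5/3).
Pick 2: T1 adds 4 new (Lakeshore, Hilltop, Elmwood, Market) at build cost 6 (ratio 4/6).
Greedy total build cost: 3 + 6 = 9.

9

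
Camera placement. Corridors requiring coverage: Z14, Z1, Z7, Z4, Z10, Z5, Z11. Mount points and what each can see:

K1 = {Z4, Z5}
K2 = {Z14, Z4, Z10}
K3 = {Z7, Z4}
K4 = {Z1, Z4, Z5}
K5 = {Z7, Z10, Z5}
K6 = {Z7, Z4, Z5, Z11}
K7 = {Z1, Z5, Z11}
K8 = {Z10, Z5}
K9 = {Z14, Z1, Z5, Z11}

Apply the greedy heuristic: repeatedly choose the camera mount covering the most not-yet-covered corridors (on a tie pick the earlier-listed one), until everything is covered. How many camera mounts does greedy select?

3

Pick 1: K6 covers 4 new corridors (Z7, Z4, Z5, Z11).
Pick 2: K2 covers 2 new corridors (Z14, Z10).
Pick 3: K4 covers 1 new corridors (Z1).
Greedy uses 3 camera mounts.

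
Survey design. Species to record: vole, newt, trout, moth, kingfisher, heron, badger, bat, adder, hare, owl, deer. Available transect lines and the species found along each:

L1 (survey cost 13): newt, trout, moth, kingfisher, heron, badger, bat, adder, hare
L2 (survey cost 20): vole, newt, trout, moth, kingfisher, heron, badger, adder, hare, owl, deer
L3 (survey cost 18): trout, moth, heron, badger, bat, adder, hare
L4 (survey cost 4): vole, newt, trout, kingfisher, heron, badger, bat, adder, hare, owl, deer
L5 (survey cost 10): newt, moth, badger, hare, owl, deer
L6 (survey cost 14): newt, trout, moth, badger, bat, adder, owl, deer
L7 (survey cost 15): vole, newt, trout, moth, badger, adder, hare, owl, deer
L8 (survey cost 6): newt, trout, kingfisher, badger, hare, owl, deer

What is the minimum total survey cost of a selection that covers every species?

L4, L5 cover every species at survey cost 4 + 10 = 14.
Any cover uses at least 2 transects; among all covering selections none totals below 14.

14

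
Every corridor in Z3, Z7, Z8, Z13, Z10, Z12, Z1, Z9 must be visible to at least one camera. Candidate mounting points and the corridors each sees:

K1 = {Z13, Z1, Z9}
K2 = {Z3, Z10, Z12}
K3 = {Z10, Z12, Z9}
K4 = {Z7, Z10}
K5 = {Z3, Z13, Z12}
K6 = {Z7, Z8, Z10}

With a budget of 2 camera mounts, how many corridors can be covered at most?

Choosing K1, K2 covers {Z3, Z13, Z10, Z12, Z1, Z9} — 6 corridors.
No choice of 2 camera mounts does better; here Z7, Z8 are left uncovered.

6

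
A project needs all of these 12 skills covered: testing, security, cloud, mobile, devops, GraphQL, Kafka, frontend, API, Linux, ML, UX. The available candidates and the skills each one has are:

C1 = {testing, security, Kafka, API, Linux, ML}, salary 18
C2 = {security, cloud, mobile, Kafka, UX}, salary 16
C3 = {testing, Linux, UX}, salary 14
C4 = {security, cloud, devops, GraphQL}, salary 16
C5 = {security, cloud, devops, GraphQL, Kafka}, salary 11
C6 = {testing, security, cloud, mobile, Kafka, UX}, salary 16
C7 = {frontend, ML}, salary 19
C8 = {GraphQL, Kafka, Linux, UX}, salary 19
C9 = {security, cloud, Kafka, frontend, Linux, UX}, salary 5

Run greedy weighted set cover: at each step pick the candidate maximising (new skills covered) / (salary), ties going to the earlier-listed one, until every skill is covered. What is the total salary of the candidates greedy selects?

50

Pick 1: C9 adds 6 new (security, cloud, Kafka, frontend, Linux, UX) at salary 5 (ratio 6/5).
Pick 2: C5 adds 2 new (devops, GraphQL) at salary 11 (ratio 2/11).
Pick 3: C1 adds 3 new (testing, API, ML) at salary 18 (ratio 3/18).
Pick 4: C2 adds 1 new (mobile) at salary 16 (ratio 1/16).
Greedy total salary: 5 + 11 + 18 + 16 = 50.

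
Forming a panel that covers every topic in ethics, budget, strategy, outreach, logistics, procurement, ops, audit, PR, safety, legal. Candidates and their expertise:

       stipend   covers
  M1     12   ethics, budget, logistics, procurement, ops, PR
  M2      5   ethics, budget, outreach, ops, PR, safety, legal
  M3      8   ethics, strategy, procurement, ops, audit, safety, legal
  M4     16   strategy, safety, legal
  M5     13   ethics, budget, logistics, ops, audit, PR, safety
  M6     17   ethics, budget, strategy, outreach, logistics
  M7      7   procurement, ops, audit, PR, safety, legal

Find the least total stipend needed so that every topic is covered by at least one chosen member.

M6, M7 cover every topic at stipend 17 + 7 = 24.
Any cover uses at least 2 members; among all covering selections none totals below 24.
Greedy by coverage-per-stipend would pick M2, M3, M1 for 25 — worse than the optimum 24.

24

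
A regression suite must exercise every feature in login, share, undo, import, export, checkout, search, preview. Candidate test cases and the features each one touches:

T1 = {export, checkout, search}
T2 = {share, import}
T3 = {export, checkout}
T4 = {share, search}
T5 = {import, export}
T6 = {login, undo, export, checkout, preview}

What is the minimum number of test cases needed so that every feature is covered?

3

T1, T2, T6 together cover {login, share, undo, import, export, checkout, search, preview} — every feature.
No 2 of the 6 test cases cover everything (all 15 pairs fall short), so 3 is minimum.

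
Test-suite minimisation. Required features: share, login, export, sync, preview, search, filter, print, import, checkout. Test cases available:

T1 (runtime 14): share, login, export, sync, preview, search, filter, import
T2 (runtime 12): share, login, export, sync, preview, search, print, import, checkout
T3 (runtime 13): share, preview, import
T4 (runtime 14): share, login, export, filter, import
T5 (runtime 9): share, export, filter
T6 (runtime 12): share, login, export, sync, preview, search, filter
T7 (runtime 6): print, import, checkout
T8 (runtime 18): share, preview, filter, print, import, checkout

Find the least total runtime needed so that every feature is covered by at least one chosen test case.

18

T6, T7 cover every feature at runtime 12 + 6 = 18.
Any cover uses at least 2 test cases; among all covering selections none totals below 18.
Greedy by coverage-per-runtime would pick T2, T5 for 21 — worse than the optimum 18.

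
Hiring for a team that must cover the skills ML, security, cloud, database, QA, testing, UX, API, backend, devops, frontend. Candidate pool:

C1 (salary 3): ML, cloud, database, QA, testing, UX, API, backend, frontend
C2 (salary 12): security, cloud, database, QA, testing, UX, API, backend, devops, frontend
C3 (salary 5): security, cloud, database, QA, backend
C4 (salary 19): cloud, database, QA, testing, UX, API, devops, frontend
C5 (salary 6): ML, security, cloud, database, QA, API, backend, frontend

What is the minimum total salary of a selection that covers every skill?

C1, C2 cover every skill at salary 3 + 12 = 15.
Any cover uses at least 2 candidates; among all covering selections none totals below 15.

15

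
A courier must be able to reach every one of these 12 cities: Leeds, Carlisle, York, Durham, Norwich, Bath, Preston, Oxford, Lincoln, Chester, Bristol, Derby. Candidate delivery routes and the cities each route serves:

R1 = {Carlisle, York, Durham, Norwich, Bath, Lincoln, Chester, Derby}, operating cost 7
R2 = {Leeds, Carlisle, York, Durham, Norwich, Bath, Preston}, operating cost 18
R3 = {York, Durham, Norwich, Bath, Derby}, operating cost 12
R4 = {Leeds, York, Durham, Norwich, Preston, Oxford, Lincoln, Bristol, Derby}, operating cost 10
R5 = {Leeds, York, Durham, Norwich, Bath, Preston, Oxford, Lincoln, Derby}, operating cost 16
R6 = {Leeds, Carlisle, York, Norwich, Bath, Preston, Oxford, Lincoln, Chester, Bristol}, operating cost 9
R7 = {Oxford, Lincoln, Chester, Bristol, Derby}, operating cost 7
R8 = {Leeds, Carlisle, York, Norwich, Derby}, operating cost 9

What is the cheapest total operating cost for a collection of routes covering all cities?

R1, R6 cover every city at operating cost 7 + 9 = 16.
Any cover uses at least 2 routes; among all covering selections none totals below 16.

16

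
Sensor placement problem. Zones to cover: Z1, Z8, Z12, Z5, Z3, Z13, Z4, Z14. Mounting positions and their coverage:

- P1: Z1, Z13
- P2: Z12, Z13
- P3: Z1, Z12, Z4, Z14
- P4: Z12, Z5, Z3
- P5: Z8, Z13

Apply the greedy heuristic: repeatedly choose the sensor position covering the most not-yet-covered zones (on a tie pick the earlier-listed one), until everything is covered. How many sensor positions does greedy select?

3

Pick 1: P3 covers 4 new zones (Z1, Z12, Z4, Z14).
Pick 2: P4 covers 2 new zones (Z5, Z3).
Pick 3: P5 covers 2 new zones (Z8, Z13).
Greedy uses 3 sensor positions.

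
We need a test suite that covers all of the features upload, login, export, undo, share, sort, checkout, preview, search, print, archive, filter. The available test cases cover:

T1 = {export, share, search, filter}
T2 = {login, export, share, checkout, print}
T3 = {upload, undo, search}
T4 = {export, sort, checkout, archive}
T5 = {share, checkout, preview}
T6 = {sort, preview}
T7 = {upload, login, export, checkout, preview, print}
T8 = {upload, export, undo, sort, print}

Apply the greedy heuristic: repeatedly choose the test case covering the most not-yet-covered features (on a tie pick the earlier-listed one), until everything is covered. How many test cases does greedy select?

Pick 1: T7 covers 6 new features (upload, login, export, checkout, preview, print).
Pick 2: T1 covers 3 new features (share, search, filter).
Pick 3: T4 covers 2 new features (sort, archive).
Pick 4: T3 covers 1 new features (undo).
Greedy uses 4 test cases.

4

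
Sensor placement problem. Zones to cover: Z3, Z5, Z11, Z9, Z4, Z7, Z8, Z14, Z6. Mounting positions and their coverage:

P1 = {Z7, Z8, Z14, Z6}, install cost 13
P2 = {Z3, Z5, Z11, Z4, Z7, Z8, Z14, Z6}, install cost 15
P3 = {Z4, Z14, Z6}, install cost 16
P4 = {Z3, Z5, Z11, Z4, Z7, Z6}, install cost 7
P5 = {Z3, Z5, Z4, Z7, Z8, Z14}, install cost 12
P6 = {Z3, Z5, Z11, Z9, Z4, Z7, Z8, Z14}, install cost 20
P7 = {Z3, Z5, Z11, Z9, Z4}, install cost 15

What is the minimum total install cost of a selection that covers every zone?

P4, P6 cover every zone at install cost 7 + 20 = 27.
Any cover uses at least 2 sensor positions; among all covering selections none totals below 27.
Greedy by coverage-per-install cost would pick P4, P5, P7 for 34 — worse than the optimum 27.

27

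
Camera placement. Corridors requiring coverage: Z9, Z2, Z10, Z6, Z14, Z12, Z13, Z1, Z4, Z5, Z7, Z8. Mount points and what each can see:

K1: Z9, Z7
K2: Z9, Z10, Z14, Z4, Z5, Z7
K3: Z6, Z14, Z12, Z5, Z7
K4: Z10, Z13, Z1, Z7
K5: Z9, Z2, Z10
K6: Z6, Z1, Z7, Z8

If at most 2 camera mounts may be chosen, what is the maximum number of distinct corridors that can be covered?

9

Choosing K2, K6 covers {Z9, Z10, Z6, Z14, Z1, Z4, Z5, Z7, Z8} — 9 corridors.
No choice of 2 camera mounts does better; here Z2, Z12, Z13 are left uncovered.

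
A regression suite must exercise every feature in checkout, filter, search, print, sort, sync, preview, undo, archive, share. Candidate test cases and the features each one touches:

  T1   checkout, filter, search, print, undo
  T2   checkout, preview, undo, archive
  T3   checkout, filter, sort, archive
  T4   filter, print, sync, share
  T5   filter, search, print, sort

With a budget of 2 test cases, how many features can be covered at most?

8

Choosing T2, T4 covers {checkout, filter, print, sync, preview, undo, archive, share} — 8 features.
No choice of 2 test cases does better; here search, sort are left uncovered.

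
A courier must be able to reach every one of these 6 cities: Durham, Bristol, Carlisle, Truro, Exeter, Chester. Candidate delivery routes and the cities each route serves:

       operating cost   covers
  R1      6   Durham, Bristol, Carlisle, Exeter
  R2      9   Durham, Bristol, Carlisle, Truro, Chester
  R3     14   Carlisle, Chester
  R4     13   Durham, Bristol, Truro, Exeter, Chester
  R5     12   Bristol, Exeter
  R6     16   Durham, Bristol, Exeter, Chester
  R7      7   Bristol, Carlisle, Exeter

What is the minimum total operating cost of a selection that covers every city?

R1, R2 cover every city at operating cost 6 + 9 = 15.
Any cover uses at least 2 routes; among all covering selections none totals below 15.

15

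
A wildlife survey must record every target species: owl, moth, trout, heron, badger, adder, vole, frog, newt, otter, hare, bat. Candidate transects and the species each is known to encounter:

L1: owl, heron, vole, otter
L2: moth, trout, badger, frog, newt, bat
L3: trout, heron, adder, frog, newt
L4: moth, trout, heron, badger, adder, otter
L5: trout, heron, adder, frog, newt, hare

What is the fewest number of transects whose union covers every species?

3

L1, L2, L5 together cover {owl, moth, trout, heron, badger, adder, vole, frog, newt, otter, hare, bat} — every species.
No 2 of the 5 transects cover everything (all 10 pairs fall short), so 3 is minimum.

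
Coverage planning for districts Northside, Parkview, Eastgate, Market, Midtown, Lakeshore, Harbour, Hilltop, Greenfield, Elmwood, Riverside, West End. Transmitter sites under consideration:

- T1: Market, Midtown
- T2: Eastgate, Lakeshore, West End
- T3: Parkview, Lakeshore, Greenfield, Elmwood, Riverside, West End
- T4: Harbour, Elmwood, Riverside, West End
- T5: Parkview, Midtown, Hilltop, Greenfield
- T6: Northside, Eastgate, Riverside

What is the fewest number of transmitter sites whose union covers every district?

5

T1, T2, T4, T5, T6 together cover {Northside, Parkview, Eastgate, Market, Midtown, Lakeshore, Harbour, Hilltop, Greenfield, Elmwood, Riverside, West End} — every district.
No 4 of the 6 transmitter sites cover everything (all 15 size-4 selections fall short), so 5 is minimum.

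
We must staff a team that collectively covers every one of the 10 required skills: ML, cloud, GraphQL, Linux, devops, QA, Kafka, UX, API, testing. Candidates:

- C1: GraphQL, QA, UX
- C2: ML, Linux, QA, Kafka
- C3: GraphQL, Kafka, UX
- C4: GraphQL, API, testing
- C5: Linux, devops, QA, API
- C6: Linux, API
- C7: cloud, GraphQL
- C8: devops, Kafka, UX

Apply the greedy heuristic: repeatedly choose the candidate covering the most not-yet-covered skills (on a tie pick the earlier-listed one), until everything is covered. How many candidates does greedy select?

Pick 1: C2 covers 4 new skills (ML, Linux, QA, Kafka).
Pick 2: C4 covers 3 new skills (GraphQL, API, testing).
Pick 3: C8 covers 2 new skills (devops, UX).
Pick 4: C7 covers 1 new skills (cloud).
Greedy uses 4 candidates.

4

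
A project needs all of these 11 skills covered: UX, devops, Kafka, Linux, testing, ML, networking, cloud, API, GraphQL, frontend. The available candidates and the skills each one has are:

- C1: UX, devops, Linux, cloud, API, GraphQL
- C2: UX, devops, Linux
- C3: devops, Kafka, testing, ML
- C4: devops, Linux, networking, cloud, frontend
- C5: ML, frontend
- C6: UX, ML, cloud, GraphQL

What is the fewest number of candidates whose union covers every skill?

3

C1, C3, C4 together cover {UX, devops, Kafka, Linux, testing, ML, networking, cloud, API, GraphQL, frontend} — every skill.
No 2 of the 6 candidates cover everything (all 15 pairs fall short), so 3 is minimum.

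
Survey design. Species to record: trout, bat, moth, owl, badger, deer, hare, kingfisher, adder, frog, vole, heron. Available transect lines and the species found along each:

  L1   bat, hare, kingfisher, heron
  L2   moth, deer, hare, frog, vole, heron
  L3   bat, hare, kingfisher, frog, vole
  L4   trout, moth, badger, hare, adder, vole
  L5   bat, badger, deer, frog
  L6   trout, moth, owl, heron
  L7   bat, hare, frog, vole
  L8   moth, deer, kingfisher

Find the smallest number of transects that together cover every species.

4

L1, L2, L4, L6 together cover {trout, bat, moth, owl, badger, deer, hare, kingfisher, adder, frog, vole, heron} — every species.
No 3 of the 8 transects cover everything (all 56 triples fall short), so 4 is minimum.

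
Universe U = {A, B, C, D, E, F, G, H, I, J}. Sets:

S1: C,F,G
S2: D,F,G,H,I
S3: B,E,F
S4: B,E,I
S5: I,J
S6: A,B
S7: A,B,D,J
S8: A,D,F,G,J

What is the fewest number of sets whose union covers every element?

4

S1, S2, S3, S7 together cover {A, B, C, D, E, F, G, H, I, J} — every element.
No 3 of the 8 sets cover everything (all 56 triples fall short), so 4 is minimum.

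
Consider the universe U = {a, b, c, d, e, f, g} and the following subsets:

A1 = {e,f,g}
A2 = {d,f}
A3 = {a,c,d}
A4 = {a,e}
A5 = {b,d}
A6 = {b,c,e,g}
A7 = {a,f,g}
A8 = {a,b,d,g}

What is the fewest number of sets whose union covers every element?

3

A1, A3, A5 together cover {a, b, c, d, e, f, g} — every element.
No 2 of the 8 sets cover everything (all 28 pairs fall short), so 3 is minimum.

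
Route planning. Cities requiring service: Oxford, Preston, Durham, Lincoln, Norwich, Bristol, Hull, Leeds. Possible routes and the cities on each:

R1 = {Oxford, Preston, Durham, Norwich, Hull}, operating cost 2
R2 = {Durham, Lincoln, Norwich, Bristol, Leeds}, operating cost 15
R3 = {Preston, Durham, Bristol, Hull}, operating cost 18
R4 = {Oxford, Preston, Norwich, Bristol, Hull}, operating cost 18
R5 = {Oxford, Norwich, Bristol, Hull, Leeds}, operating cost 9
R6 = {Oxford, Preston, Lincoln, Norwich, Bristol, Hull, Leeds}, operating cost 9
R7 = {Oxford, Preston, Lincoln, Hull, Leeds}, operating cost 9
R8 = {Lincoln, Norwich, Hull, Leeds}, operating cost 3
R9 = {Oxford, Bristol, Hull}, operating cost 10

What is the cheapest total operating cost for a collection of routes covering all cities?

R1, R6 cover every city at operating cost 2 + 9 = 11.
Any cover uses at least 2 routes; among all covering selections none totals below 11.
Greedy by coverage-per-operating cost would pick R1, R8, R5 for 14 — worse than the optimum 11.

11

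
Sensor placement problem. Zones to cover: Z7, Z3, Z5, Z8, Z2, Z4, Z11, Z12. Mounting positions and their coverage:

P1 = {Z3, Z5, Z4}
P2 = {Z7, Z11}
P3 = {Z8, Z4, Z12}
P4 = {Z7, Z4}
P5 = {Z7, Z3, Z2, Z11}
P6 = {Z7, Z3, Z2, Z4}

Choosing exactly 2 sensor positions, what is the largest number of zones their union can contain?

7

Choosing P3, P5 covers {Z7, Z3, Z8, Z2, Z4, Z11, Z12} — 7 zones.
No choice of 2 sensor positions does better; here Z5 is left uncovered.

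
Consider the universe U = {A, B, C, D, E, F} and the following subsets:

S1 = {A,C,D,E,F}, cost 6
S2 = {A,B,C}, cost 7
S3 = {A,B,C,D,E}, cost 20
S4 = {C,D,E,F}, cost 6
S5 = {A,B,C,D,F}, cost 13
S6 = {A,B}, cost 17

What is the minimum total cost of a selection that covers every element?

S1, S2 cover every element at cost 6 + 7 = 13.
Any cover uses at least 2 sets; among all covering selections none totals below 13.

13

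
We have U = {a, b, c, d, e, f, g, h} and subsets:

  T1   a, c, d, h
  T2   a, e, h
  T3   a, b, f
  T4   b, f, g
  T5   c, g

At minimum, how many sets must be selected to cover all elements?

T1, T2, T4 together cover {a, b, c, d, e, f, g, h} — every element.
No 2 of the 5 sets cover everything (all 10 pairs fall short), so 3 is minimum.

3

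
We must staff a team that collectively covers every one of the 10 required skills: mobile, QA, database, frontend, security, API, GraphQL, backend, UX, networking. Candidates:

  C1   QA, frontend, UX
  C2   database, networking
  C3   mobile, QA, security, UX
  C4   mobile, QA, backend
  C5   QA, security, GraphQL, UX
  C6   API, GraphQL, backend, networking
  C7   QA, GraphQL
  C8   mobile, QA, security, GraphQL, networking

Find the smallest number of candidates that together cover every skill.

C1, C2, C3, C6 together cover {mobile, QA, database, frontend, security, API, GraphQL, backend, UX, networking} — every skill.
No 3 of the 8 candidates cover everything (all 56 triples fall short), so 4 is minimum.

4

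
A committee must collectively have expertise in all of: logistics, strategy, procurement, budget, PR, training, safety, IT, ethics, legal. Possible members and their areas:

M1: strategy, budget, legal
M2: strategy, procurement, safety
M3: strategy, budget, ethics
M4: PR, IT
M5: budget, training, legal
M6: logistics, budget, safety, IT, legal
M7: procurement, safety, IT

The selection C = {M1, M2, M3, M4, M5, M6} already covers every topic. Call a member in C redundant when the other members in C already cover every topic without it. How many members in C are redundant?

Drop M1: the rest still cover every topic — redundant.
Drop M2: procurement uncovered — not redundant.
Drop M3: ethics uncovered — not redundant.
Drop M4: PR uncovered — not redundant.
Drop M5: training uncovered — not redundant.
Drop M6: logistics uncovered — not redundant.
1 redundant: M1.

1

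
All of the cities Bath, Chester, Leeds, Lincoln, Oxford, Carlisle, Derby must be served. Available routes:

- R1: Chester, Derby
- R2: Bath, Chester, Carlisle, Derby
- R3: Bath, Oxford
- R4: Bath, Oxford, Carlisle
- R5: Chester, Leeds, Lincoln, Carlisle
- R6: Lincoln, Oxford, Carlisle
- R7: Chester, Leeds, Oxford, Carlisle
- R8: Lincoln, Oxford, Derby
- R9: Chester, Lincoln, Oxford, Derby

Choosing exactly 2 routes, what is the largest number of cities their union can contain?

6

Choosing R2, R5 covers {Bath, Chester, Leeds, Lincoln, Carlisle, Derby} — 6 cities.
No choice of 2 routes does better; here Oxford is left uncovered.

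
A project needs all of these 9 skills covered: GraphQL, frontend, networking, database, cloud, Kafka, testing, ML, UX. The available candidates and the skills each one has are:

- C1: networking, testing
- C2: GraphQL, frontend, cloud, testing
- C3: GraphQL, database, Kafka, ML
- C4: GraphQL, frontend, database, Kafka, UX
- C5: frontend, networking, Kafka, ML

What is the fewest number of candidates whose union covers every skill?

3

C2, C4, C5 together cover {GraphQL, frontend, networking, database, cloud, Kafka, testing, ML, UX} — every skill.
No 2 of the 5 candidates cover everything (all 10 pairs fall short), so 3 is minimum.
Greedy (largest uncovered first) would take C4, C1, C2, C3 — 4 candidates — but 3 suffice.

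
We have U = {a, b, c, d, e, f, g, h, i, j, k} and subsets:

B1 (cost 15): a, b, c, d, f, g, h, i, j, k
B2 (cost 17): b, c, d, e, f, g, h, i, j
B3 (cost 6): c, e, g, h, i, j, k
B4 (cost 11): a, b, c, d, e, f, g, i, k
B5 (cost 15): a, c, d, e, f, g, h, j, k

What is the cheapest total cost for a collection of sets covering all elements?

17

B3, B4 cover every element at cost 6 + 11 = 17.
Any cover uses at least 2 sets; among all covering selections none totals below 17.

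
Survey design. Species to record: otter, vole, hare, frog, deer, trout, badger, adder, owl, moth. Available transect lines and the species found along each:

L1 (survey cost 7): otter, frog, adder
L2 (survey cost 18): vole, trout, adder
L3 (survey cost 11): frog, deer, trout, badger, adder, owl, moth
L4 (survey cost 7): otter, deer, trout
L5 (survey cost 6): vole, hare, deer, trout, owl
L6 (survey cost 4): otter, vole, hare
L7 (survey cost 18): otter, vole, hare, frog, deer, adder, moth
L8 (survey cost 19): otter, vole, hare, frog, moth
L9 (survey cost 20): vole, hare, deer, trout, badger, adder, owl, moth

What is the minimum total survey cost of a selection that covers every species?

15

L3, L6 cover every species at survey cost 11 + 4 = 15.
Any cover uses at least 2 transects; among all covering selections none totals below 15.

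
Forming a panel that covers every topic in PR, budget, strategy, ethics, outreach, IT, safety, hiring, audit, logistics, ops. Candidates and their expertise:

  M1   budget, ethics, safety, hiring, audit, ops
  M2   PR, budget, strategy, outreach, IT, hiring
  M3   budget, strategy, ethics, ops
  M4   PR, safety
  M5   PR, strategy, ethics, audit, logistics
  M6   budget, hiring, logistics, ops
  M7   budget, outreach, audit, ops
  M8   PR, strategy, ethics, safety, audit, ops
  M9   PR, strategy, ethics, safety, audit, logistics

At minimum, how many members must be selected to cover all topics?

M1, M2, M5 together cover {PR, budget, strategy, ethics, outreach, IT, safety, hiring, audit, logistics, ops} — every topic.
No 2 of the 9 members cover everything (all 36 pairs fall short), so 3 is minimum.

3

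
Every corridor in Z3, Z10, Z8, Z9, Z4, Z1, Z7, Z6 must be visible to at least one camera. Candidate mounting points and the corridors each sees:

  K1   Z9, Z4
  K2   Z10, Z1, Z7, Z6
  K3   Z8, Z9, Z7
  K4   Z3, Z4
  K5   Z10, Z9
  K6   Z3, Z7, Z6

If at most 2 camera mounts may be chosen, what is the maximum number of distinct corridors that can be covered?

6

Choosing K1, K2 covers {Z10, Z9, Z4, Z1, Z7, Z6} — 6 corridors.
No choice of 2 camera mounts does better; here Z3, Z8 are left uncovered.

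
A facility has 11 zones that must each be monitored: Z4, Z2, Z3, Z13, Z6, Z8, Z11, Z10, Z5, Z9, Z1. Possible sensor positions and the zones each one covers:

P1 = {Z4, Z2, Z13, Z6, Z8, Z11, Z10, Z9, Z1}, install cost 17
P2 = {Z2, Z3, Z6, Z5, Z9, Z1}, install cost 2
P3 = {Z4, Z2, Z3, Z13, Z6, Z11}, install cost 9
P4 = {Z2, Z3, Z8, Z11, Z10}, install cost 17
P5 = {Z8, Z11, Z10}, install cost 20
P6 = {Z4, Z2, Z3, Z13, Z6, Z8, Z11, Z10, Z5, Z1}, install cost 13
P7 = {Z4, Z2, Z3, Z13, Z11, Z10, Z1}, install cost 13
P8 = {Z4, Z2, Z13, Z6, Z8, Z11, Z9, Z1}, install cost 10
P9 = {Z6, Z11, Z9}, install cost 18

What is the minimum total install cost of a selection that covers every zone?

P2, P6 cover every zone at install cost 2 + 13 = 15.
Any cover uses at least 2 sensor positions; among all covering selections none totals below 15.
Greedy by coverage-per-install cost would pick P2, P8, P6 for 25 — worse than the optimum 15.

15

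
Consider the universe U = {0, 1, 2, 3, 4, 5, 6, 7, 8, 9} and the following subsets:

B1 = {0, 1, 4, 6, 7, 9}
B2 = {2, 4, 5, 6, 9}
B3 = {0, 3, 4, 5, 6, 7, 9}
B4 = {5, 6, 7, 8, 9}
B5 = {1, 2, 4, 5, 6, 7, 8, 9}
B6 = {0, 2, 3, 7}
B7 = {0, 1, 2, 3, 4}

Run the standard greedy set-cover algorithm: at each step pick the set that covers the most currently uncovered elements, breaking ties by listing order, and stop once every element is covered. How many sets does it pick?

Pick 1: B5 covers 8 new elements (1, 2, 4, 5, 6, 7, 8, 9).
Pick 2: B3 covers 2 new elements (0, 3).
Greedy uses 2 sets.

2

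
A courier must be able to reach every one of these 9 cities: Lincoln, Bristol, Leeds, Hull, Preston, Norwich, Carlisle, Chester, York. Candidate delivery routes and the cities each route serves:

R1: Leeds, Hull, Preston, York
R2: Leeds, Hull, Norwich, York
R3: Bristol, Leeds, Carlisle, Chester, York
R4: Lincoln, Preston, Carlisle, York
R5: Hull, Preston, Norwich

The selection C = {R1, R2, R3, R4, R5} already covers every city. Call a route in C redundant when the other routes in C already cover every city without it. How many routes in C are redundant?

3

Drop R1: the rest still cover every city — redundant.
Drop R2: the rest still cover every city — redundant.
Drop R3: Bristol, Chester uncovered — not redundant.
Drop R4: Lincoln uncovered — not redundant.
Drop R5: the rest still cover every city — redundant.
3 redundant: R1, R2, R5.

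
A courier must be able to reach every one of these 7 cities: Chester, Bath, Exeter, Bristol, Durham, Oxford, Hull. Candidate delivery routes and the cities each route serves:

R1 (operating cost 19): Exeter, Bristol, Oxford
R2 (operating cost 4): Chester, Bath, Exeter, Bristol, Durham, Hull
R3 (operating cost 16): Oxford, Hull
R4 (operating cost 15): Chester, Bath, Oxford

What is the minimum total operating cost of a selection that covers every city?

19

R2, R4 cover every city at operating cost 4 + 15 = 19.
Any cover uses at least 2 routes; among all covering selections none totals below 19.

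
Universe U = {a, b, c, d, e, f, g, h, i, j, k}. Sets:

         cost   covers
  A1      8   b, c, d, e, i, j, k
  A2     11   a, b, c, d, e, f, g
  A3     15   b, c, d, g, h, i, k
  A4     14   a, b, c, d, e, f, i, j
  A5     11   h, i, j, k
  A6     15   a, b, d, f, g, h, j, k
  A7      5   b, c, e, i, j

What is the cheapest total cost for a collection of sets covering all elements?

20

A6, A7 cover every element at cost 15 + 5 = 20.
Any cover uses at least 2 sets; among all covering selections none totals below 20.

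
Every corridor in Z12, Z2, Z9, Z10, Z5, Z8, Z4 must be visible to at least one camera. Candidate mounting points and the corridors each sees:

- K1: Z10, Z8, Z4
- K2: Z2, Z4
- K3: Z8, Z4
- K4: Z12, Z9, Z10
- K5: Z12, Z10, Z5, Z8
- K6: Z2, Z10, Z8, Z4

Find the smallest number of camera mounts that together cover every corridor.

K2, K4, K5 together cover {Z12, Z2, Z9, Z10, Z5, Z8, Z4} — every corridor.
No 2 of the 6 camera mounts cover everything (all 15 pairs fall short), so 3 is minimum.

3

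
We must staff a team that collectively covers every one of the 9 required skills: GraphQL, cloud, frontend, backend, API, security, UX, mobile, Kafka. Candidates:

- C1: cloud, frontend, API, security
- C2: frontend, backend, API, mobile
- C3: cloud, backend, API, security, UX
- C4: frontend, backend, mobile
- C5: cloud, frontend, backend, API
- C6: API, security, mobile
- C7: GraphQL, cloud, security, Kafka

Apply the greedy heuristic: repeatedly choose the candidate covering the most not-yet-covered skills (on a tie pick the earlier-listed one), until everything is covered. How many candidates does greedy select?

Pick 1: C3 covers 5 new skills (cloud, backend, API, security, UX).
Pick 2: C2 covers 2 new skills (frontend, mobile).
Pick 3: C7 covers 2 new skills (GraphQL, Kafka).
Greedy uses 3 candidates.

3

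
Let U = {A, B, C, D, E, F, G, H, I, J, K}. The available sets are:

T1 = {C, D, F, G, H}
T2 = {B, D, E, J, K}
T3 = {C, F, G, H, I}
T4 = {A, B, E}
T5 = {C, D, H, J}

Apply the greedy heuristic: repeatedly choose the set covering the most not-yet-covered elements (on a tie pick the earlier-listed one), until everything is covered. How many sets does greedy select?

4

Pick 1: T1 covers 5 new elements (C, D, F, G, H).
Pick 2: T2 covers 4 new elements (B, E, J, K).
Pick 3: T3 covers 1 new elements (I).
Pick 4: T4 covers 1 new elements (A).
Greedy uses 4 sets. (The true minimum is 3.)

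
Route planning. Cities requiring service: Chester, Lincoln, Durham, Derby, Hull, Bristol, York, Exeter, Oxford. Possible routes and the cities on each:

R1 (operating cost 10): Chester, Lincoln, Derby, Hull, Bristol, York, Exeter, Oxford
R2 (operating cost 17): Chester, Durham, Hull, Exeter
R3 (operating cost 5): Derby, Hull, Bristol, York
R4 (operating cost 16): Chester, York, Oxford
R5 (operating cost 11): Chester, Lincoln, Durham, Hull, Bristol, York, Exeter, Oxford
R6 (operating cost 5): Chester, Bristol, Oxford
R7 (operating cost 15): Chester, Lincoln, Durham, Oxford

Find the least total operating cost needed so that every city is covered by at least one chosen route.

R3, R5 cover every city at operating cost 5 + 11 = 16.
Any cover uses at least 2 routes; among all covering selections none totals below 16.

16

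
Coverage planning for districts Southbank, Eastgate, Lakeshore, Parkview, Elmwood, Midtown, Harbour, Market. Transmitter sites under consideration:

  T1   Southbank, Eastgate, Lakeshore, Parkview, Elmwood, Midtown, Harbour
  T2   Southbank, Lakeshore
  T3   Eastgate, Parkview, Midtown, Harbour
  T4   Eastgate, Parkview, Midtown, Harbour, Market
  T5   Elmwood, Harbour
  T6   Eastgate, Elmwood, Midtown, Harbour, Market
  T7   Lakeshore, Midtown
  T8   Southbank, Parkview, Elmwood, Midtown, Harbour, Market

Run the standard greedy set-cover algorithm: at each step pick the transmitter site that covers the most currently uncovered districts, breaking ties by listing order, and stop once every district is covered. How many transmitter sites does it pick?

2

Pick 1: T1 covers 7 new districts (Southbank, Eastgate, Lakeshore, Parkview, Elmwood, Midtown, Harbour).
Pick 2: T4 covers 1 new districts (Market).
Greedy uses 2 transmitter sites.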